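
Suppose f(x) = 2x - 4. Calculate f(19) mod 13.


f(19) = 34
34 mod 13 = 8

8


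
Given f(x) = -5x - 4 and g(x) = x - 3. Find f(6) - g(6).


f(6) = -34
g(6) = 3
Difference = -37

-37


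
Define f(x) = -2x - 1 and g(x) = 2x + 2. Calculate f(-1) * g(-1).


f(-1) = 1
g(-1) = 0
Product = 0

0


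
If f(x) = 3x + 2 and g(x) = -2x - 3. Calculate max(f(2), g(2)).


f(2) = 8
g(2) = -7
max = 8

8


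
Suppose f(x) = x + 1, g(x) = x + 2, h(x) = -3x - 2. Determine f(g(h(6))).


h(6) = -20
g(-20) = -18
f(-18) = -17

-17


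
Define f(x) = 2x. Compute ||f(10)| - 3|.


17


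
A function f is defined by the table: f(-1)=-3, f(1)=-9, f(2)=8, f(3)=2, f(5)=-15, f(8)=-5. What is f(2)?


Reading from the table at x = 2

8


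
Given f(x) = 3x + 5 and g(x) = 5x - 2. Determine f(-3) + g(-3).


f(-3) = -4
g(-3) = -17
Sum = -21

-21


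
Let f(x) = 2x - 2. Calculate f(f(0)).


-6


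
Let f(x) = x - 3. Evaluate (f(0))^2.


f(0) = -3
(-3)^2 = 9

9


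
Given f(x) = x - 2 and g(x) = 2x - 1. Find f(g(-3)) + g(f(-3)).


-20


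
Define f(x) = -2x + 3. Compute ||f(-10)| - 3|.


f(-10) = 23
|23| = 23
|23 - 3| = 20

20


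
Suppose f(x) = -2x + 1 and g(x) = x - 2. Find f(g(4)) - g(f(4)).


f(g(4)) = -3
g(f(4)) = -9
Difference = 6

6


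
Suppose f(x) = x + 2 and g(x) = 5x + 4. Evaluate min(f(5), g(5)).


f(5) = 7
g(5) = 29
min = 7

7


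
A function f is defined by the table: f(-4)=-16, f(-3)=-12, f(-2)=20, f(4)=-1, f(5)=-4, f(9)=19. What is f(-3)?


Reading from the table at x = -3

-12


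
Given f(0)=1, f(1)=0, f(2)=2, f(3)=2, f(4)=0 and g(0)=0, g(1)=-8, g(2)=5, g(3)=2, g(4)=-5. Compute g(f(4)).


f(4) = 0
g(0) = 0

0


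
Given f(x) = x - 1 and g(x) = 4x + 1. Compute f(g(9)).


g(9) = 37
f(37) = 36

36


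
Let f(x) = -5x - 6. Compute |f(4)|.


f(4) = -26
|-26| = 26

26


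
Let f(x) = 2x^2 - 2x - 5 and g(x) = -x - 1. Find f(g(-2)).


g(-2) = 1
f(1) = 2*(1)^2 - 2*(1) - 5 = -5

-5


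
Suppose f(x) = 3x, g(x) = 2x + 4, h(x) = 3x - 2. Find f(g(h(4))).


72


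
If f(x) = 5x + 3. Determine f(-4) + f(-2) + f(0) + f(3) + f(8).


f(-4) = -17
f(-2) = -7
f(0) = 3
f(3) = 18
f(8) = 43
Sum = 40

40


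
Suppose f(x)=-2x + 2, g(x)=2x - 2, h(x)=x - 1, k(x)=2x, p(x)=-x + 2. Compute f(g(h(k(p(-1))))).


-14


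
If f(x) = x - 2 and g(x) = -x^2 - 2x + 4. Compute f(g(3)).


g(3) = -11
f(-11) = -13

-13


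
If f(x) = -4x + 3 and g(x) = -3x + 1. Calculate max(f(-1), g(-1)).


7


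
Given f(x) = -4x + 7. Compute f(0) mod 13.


f(0) = 7
7 mod 13 = 7

7


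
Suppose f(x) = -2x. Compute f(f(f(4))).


f(4) = -8
f(-8) = 16
f(16) = -32

-32


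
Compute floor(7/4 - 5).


7/4 = 1.75
1.75 - 5 = -3.25
floor(-3.25) = -4

-4


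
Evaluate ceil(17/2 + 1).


17/2 = 8.5
8.5 + 1 = 9.5
ceil(9.5) = 10

10


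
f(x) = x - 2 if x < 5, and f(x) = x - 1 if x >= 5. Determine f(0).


-2


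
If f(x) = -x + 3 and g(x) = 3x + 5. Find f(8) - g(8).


f(8) = -5
g(8) = 29
Difference = -34

-34


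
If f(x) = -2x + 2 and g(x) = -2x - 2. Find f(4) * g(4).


f(4) = -6
g(4) = -10
Product = 60

60


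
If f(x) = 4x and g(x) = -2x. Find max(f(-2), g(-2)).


f(-2) = -8
g(-2) = 4
max = 4

4


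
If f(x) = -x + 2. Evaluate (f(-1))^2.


f(-1) = 3
(3)^2 = 9

9


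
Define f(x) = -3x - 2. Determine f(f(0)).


4


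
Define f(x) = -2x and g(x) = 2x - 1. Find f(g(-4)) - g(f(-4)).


3


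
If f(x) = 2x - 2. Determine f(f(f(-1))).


f(-1) = -4
f(-4) = -10
f(-10) = -22

-22


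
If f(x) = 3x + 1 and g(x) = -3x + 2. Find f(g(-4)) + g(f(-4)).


f(g(-4)) = 43
g(f(-4)) = 35
Sum = 78

78


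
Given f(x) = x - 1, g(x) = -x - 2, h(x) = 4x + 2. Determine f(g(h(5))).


h(5) = 22
g(22) = -24
f(-24) = -25

-25


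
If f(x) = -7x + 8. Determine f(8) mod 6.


f(8) = -48
-48 mod 6 = 0

0


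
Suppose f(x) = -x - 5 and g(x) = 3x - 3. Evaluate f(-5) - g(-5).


18


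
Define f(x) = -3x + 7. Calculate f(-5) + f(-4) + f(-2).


54


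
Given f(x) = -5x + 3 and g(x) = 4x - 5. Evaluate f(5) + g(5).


f(5) = -22
g(5) = 15
Sum = -7

-7


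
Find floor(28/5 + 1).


28/5 = 5.6
5.6 + 1 = 6.6
floor(6.6) = 6

6


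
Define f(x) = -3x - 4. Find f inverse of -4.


Solve -3x - 4 = -4
x = (-4 + 4) / (-3) = 0

0


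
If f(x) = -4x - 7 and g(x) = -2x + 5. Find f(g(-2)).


g(-2) = 9
f(9) = -43

-43


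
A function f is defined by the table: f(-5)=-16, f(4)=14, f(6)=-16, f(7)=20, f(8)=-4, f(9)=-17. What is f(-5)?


-16


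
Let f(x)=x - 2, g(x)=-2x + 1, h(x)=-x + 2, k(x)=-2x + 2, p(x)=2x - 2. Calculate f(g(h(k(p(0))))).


7


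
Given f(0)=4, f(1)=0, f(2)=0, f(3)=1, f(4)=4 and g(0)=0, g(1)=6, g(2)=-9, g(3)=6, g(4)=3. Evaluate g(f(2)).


f(2) = 0
g(0) = 0

0


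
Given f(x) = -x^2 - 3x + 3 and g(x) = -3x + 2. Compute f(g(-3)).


g(-3) = 11
f(11) = (-1)*(11)^2 - 3*(11) + 3 = -151

-151


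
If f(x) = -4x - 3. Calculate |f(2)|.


f(2) = -11
|-11| = 11

11


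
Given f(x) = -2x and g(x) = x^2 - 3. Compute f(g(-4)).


-26


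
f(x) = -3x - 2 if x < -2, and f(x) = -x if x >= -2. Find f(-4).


-4 satisfies x < -2
f(-4) = 10

10


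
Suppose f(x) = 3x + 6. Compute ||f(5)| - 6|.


f(5) = 21
|21| = 21
|21 - 6| = 15

15


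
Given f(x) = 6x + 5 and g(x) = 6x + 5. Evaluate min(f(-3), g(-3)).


f(-3) = -13
g(-3) = -13
min = -13

-13


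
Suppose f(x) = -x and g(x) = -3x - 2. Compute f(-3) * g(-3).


21


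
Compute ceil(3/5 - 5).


3/5 = 0.6
0.6 - 5 = -4.4
ceil(-4.4) = -4

-4


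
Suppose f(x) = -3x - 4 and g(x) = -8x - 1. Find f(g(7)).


g(7) = -57
f(-57) = 167

167


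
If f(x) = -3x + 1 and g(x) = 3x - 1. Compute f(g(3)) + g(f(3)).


-48


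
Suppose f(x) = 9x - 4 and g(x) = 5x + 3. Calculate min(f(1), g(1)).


5


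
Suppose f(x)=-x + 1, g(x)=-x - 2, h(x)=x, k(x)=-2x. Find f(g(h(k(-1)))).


k(-1) = 2
h(2) = 2
g(2) = -4
f(-4) = 5

5


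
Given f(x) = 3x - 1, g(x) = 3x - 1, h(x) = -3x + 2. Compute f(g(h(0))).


h(0) = 2
g(2) = 5
f(5) = 14

14


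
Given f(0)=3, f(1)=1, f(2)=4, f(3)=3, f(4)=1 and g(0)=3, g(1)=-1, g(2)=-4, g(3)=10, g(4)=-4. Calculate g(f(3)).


f(3) = 3
g(3) = 10

10


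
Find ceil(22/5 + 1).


6


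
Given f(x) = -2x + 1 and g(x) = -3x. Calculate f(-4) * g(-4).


f(-4) = 9
g(-4) = 12
Product = 108

108


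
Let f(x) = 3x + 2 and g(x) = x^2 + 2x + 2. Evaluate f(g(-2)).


8


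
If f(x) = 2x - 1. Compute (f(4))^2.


f(4) = 7
(7)^2 = 49

49


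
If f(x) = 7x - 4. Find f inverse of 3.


1


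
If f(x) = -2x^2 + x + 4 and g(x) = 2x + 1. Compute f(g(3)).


-87


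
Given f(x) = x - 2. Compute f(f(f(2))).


f(2) = 0
f(0) = -2
f(-2) = -4

-4


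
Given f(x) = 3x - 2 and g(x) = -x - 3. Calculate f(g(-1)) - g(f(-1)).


f(g(-1)) = -8
g(f(-1)) = 2
Difference = -10

-10


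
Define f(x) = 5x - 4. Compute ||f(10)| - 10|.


f(10) = 46
|46| = 46
|46 - 10| = 36

36


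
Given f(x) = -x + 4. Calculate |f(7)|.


f(7) = -3
|-3| = 3

3


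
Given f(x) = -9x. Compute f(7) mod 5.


f(7) = -63
-63 mod 5 = 2

2


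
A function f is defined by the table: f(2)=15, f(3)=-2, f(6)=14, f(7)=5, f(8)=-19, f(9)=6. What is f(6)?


Reading from the table at x = 6

14


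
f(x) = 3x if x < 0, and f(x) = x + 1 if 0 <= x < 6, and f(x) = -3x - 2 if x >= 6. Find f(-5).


-15


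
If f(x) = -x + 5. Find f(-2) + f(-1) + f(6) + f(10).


f(-2) = 7
f(-1) = 6
f(6) = -1
f(10) = -5
Sum = 7

7


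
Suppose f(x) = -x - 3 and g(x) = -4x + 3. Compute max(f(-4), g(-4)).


f(-4) = 1
g(-4) = 19
max = 19

19


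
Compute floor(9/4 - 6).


-4


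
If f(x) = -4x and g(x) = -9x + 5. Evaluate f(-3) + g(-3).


f(-3) = 12
g(-3) = 32
Sum = 44

44


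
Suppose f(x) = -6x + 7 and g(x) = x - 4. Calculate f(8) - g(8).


f(8) = -41
g(8) = 4
Difference = -45

-45


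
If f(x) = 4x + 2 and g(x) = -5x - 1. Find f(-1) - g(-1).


f(-1) = -2
g(-1) = 4
Difference = -6

-6


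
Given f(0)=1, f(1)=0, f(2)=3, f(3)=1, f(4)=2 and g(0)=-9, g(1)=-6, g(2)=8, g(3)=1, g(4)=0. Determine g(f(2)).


1


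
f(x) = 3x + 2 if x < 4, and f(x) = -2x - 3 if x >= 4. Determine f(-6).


-6 satisfies x < 4
f(-6) = -16

-16


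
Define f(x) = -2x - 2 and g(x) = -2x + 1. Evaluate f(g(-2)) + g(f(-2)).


f(g(-2)) = -12
g(f(-2)) = -3
Sum = -15

-15


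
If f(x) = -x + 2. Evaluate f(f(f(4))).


-2


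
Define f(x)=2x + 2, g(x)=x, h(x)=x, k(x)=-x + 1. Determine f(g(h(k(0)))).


k(0) = 1
h(1) = 1
g(1) = 1
f(1) = 4

4


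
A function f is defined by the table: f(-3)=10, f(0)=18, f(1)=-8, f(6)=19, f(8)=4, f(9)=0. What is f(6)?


Reading from the table at x = 6

19


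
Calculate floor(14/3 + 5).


9


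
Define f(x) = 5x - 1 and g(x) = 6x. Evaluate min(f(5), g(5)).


f(5) = 24
g(5) = 30
min = 24

24


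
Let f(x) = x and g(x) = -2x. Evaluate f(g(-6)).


g(-6) = 12
f(12) = 12

12


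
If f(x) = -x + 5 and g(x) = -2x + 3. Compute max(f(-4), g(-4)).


f(-4) = 9
g(-4) = 11
max = 11

11


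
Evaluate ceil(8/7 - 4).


8/7 = 1.1429
1.1429 - 4 = -2.8571
ceil(-2.8571) = -2

-2


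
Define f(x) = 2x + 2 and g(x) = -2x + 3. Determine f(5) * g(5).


f(5) = 12
g(5) = -7
Product = -84

-84


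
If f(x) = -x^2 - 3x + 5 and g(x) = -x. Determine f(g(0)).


g(0) = 0
f(0) = (-1)*(0)^2 - 3*(0) + 5 = 5

5


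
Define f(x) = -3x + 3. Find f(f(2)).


f(2) = -3
f(-3) = 12

12


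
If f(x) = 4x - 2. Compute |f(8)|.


f(8) = 30
|30| = 30

30


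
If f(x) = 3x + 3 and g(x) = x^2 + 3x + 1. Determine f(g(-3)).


g(-3) = 1
f(1) = 6

6


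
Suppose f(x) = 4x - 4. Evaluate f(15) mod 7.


f(15) = 56
56 mod 7 = 0

0


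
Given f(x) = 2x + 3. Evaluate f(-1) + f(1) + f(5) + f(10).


f(-1) = 1
f(1) = 5
f(5) = 13
f(10) = 23
Sum = 42

42


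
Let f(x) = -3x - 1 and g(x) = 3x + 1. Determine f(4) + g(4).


f(4) = -13
g(4) = 13
Sum = 0

0


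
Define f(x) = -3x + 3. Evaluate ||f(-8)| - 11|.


f(-8) = 27
|27| = 27
|27 - 11| = 16

16


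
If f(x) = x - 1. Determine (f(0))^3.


f(0) = -1
(-1)^3 = -1

-1


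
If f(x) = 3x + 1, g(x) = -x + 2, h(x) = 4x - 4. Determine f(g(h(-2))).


h(-2) = -12
g(-12) = 14
f(14) = 43

43


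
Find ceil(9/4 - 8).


9/4 = 2.25
2.25 - 8 = -5.75
ceil(-5.75) = -5

-5


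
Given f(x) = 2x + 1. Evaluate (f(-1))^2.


f(-1) = -1
(-1)^2 = 1

1


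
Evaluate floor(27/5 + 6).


11


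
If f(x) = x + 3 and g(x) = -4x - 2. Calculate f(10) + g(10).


f(10) = 13
g(10) = -42
Sum = -29

-29


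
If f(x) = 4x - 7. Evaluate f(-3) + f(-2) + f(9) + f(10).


28


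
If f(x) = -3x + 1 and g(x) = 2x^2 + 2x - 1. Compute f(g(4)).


-116


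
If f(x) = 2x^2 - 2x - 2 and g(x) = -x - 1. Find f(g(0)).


g(0) = -1
f(-1) = 2*(-1)^2 - 2*(-1) - 2 = 2

2


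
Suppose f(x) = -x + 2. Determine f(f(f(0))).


f(0) = 2
f(2) = 0
f(0) = 2

2


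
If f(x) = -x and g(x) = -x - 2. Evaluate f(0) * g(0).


f(0) = 0
g(0) = -2
Product = 0

0


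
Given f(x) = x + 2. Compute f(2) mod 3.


f(2) = 4
4 mod 3 = 1

1


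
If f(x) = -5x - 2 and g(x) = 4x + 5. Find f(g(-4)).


g(-4) = -11
f(-11) = 53

53


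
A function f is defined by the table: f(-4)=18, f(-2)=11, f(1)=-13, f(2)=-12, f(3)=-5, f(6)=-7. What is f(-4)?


Reading from the table at x = -4

18


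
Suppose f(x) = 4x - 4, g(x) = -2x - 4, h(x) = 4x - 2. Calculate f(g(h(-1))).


h(-1) = -6
g(-6) = 8
f(8) = 28

28


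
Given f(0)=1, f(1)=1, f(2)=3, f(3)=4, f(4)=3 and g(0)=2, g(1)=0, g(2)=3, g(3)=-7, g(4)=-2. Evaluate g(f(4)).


f(4) = 3
g(3) = -7

-7


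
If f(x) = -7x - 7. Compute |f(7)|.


56


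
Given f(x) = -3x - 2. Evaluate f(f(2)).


22


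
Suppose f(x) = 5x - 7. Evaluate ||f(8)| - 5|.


f(8) = 33
|33| = 33
|33 - 5| = 28

28


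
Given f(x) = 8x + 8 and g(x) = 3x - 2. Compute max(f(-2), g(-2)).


-8


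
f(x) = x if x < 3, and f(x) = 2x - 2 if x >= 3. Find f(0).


0 satisfies x < 3
f(0) = 0

0


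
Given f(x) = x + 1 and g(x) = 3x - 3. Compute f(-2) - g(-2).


f(-2) = -1
g(-2) = -9
Difference = 8

8


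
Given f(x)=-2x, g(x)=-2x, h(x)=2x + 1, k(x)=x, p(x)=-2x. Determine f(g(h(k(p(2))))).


p(2) = -4
k(-4) = -4
h(-4) = -7
g(-7) = 14
f(14) = -28

-28


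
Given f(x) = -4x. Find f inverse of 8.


-2


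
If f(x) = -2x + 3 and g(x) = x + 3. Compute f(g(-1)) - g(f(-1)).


-9


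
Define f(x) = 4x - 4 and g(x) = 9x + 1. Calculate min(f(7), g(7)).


f(7) = 24
g(7) = 64
min = 24

24


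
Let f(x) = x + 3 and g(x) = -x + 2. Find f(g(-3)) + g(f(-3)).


f(g(-3)) = 8
g(f(-3)) = 2
Sum = 10

10


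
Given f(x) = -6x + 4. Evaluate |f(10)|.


56


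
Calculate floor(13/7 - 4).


13/7 = 1.8571
1.8571 - 4 = -2.1429
floor(-2.1429) = -3

-3


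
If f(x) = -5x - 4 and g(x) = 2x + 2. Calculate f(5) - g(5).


f(5) = -29
g(5) = 12
Difference = -41

-41


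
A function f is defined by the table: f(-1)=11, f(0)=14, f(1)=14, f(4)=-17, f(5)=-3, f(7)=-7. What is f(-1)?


Reading from the table at x = -1

11


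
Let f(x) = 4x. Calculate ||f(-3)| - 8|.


f(-3) = -12
|-12| = 12
|12 - 8| = 4

4


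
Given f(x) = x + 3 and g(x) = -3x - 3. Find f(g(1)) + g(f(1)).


f(g(1)) = -3
g(f(1)) = -15
Sum = -18

-18


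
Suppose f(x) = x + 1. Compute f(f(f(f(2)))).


f(2) = 3
f(3) = 4
f(4) = 5
f(5) = 6

6


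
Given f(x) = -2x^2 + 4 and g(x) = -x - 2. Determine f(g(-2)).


g(-2) = 0
f(0) = (-2)*(0)^2 + 4 = 4

4


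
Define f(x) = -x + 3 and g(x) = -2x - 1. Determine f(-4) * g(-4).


f(-4) = 7
g(-4) = 7
Product = 49

49


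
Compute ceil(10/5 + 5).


10/5 = 2
2 + 5 = 7
ceil(7) = 7

7


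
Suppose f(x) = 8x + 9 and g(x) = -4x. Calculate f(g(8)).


-247


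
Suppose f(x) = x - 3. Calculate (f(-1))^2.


f(-1) = -4
(-4)^2 = 16

16


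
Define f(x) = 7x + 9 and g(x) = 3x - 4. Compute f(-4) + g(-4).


f(-4) = -19
g(-4) = -16
Sum = -35

-35


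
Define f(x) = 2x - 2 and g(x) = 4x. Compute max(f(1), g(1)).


f(1) = 0
g(1) = 4
max = 4

4


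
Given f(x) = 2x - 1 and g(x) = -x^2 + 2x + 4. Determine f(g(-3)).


g(-3) = -11
f(-11) = -23

-23


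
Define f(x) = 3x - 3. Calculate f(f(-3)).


f(-3) = -12
f(-12) = -39

-39


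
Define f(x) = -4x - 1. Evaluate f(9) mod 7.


f(9) = -37
-37 mod 7 = 5

5


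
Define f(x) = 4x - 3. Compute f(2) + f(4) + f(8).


f(2) = 5
f(4) = 13
f(8) = 29
Sum = 47

47


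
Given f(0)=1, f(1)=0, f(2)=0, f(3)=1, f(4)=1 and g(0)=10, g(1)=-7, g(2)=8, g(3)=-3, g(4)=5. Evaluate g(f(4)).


f(4) = 1
g(1) = -7

-7


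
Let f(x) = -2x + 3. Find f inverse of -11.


Solve -2x + 3 = -11
x = (-11 - 3) / (-2) = 7

7


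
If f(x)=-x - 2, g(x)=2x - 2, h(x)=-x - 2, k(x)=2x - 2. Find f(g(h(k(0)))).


k(0) = -2
h(-2) = 0
g(0) = -2
f(-2) = 0

0


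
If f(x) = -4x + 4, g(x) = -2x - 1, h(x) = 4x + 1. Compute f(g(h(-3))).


h(-3) = -11
g(-11) = 21
f(21) = -80

-80


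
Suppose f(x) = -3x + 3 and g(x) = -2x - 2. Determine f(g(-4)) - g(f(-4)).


f(g(-4)) = -15
g(f(-4)) = -32
Difference = 17

17


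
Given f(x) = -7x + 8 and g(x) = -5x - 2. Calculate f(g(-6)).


g(-6) = 28
f(28) = -188

-188


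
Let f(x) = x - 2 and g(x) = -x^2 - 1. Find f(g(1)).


g(1) = -2
f(-2) = -4

-4


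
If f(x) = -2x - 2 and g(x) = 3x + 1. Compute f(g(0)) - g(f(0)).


f(g(0)) = -4
g(f(0)) = -5
Difference = 1

1


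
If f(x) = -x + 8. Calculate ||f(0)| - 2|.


f(0) = 8
|8| = 8
|8 - 2| = 6

6


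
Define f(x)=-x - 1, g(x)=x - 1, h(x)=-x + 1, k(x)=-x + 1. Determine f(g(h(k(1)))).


-1


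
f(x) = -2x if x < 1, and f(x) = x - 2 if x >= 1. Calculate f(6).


6 satisfies x >= 1
f(6) = 4

4


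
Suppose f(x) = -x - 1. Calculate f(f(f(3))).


-4


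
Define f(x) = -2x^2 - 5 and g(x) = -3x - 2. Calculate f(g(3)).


g(3) = -11
f(-11) = (-2)*(-11)^2 - 5 = -247

-247


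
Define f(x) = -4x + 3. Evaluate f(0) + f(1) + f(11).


f(0) = 3
f(1) = -1
f(11) = -41
Sum = -39

-39


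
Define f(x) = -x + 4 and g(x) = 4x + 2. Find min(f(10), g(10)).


f(10) = -6
g(10) = 42
min = -6

-6


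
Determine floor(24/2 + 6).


24/2 = 12
12 + 6 = 18
floor(18) = 18

18


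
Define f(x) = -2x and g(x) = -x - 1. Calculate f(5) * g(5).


f(5) = -10
g(5) = -6
Product = 60

60


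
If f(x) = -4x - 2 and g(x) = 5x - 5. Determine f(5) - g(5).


f(5) = -22
g(5) = 20
Difference = -42

-42


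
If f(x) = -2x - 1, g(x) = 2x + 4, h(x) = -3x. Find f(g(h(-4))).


h(-4) = 12
g(12) = 28
f(28) = -57

-57


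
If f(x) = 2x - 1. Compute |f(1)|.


1


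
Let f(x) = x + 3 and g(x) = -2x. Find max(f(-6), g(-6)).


f(-6) = -3
g(-6) = 12
max = 12

12


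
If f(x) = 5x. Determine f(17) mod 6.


f(17) = 85
85 mod 6 = 1

1


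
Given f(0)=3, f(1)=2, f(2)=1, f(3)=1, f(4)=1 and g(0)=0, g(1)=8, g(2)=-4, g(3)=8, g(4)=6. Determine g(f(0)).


f(0) = 3
g(3) = 8

8


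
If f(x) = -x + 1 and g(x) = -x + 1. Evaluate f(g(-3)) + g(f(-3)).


-6


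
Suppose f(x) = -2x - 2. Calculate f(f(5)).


22


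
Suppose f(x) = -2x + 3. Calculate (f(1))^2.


f(1) = 1
(1)^2 = 1

1


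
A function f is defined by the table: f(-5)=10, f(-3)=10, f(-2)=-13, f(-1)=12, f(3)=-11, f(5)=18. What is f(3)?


Reading from the table at x = 3

-11


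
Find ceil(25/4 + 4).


25/4 = 6.25
6.25 + 4 = 10.25
ceil(10.25) = 11

11


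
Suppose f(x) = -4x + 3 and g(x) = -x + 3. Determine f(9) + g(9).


f(9) = -33
g(9) = -6
Sum = -39

-39


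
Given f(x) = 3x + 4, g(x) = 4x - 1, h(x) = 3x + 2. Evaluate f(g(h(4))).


h(4) = 14
g(14) = 55
f(55) = 169

169


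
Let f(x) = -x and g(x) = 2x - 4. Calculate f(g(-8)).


g(-8) = -20
f(-20) = 20

20


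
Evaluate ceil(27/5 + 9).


27/5 = 5.4
5.4 + 9 = 14.4
ceil(14.4) = 15

15


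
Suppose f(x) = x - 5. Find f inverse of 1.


Solve x - 5 = 1
x = (1 + 5) / 1 = 6

6


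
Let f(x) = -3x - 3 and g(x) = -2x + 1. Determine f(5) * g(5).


f(5) = -18
g(5) = -9
Product = 162

162


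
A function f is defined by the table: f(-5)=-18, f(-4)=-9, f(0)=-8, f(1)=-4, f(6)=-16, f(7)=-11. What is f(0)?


-8


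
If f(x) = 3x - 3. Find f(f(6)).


f(6) = 15
f(15) = 42

42


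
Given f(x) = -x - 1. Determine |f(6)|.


f(6) = -7
|-7| = 7

7


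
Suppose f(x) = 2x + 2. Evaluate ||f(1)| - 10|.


f(1) = 4
|4| = 4
|4 - 10| = 6

6


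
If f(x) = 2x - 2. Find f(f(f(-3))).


f(-3) = -8
f(-8) = -18
f(-18) = -38

-38


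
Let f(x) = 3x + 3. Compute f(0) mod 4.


f(0) = 3
3 mod 4 = 3

3


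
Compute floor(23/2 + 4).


23/2 = 11.5
11.5 + 4 = 15.5
floor(15.5) = 15

15


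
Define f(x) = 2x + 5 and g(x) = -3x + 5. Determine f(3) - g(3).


15


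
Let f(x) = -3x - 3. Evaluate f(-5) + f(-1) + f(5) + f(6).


f(-5) = 12
f(-1) = 0
f(5) = -18
f(6) = -21
Sum = -27

-27


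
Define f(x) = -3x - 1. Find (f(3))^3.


-1000


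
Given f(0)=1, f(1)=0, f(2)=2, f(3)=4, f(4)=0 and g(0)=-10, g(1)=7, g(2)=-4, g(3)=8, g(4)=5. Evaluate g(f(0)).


f(0) = 1
g(1) = 7

7


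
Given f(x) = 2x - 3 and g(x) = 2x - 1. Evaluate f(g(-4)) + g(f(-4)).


f(g(-4)) = -21
g(f(-4)) = -23
Sum = -44

-44


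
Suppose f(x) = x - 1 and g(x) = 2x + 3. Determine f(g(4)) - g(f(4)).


1


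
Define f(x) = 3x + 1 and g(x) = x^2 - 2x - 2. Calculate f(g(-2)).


g(-2) = 6
f(6) = 19

19


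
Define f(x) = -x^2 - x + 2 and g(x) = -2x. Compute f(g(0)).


g(0) = 0
f(0) = (-1)*(0)^2 - 1*(0) + 2 = 2

2


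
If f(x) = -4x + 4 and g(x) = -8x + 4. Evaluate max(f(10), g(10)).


f(10) = -36
g(10) = -76
max = -36

-36


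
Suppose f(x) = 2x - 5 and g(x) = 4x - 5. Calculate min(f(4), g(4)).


f(4) = 3
g(4) = 11
min = 3

3


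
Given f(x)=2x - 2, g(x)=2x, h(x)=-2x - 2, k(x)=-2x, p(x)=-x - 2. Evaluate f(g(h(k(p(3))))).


p(3) = -5
k(-5) = 10
h(10) = -22
g(-22) = -44
f(-44) = -90

-90


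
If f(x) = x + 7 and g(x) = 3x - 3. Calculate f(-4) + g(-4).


-12


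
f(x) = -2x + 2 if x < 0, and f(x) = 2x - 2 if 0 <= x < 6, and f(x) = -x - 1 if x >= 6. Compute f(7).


7 satisfies x >= 6
f(7) = -8

-8


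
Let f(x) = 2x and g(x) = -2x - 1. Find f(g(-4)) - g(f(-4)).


f(g(-4)) = 14
g(f(-4)) = 15
Difference = -1

-1


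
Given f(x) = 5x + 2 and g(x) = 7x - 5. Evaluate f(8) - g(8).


f(8) = 42
g(8) = 51
Difference = -9

-9


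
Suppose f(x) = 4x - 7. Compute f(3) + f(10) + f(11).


f(3) = 5
f(10) = 33
f(11) = 37
Sum = 75

75


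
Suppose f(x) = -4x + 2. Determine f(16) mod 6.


f(16) = -62
-62 mod 6 = 4

4


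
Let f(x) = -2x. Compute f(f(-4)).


f(-4) = 8
f(8) = -16

-16


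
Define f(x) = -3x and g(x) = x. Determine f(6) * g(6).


-108


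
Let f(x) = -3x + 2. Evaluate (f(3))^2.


49


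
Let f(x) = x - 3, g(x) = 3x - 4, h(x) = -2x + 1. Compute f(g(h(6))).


h(6) = -11
g(-11) = -37
f(-37) = -40

-40


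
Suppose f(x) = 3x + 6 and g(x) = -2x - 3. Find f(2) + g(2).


5


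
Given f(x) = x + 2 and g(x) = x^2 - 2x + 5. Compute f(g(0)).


g(0) = 5
f(5) = 7

7


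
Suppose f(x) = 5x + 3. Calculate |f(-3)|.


12


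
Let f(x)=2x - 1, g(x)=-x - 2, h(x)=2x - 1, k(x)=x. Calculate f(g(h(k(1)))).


k(1) = 1
h(1) = 1
g(1) = -3
f(-3) = -7

-7


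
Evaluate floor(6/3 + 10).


6/3 = 2
2 + 10 = 12
floor(12) = 12

12


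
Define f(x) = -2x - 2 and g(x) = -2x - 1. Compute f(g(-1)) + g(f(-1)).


f(g(-1)) = -4
g(f(-1)) = -1
Sum = -5

-5


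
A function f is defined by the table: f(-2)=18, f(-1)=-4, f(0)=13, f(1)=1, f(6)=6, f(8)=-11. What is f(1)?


Reading from the table at x = 1

1


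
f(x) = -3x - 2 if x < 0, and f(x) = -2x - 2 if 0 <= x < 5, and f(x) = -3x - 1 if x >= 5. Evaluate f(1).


1 satisfies 0 <= x < 5
f(1) = -4

-4


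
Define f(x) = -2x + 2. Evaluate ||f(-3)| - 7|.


f(-3) = 8
|8| = 8
|8 - 7| = 1

1


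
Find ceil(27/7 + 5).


27/7 = 3.8571
3.8571 + 5 = 8.8571
ceil(8.8571) = 9

9


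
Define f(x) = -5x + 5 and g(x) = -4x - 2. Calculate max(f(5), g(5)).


-20


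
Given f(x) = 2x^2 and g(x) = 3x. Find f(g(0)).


g(0) = 0
f(0) = 2*(0)^2 = 0

0


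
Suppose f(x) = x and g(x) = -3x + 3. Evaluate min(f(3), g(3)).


f(3) = 3
g(3) = -6
min = -6

-6


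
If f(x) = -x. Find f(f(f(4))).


f(4) = -4
f(-4) = 4
f(4) = -4

-4


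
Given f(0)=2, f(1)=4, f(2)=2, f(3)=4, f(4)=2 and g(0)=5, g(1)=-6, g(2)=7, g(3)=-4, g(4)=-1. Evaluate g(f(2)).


7


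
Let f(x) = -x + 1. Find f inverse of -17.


18


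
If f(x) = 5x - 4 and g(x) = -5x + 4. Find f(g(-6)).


g(-6) = 34
f(34) = 166

166


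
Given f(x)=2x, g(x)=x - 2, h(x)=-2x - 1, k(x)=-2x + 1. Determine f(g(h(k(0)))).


k(0) = 1
h(1) = -3
g(-3) = -5
f(-5) = -10

-10


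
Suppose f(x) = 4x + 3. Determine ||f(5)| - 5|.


f(5) = 23
|23| = 23
|23 - 5| = 18

18


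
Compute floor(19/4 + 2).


6


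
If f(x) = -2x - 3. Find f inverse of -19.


Solve -2x - 3 = -19
x = (-19 + 3) / (-2) = 8

8


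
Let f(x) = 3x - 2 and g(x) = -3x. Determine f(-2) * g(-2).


f(-2) = -8
g(-2) = 6
Product = -48

-48


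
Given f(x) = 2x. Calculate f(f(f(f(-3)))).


f(-3) = -6
f(-6) = -12
f(-12) = -24
f(-24) = -48

-48


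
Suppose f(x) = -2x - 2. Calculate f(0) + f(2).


f(0) = -2
f(2) = -6
Sum = -8

-8


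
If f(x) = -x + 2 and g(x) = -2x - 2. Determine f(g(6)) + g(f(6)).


22


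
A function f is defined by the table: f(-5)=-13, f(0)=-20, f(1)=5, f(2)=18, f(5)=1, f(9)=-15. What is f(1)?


Reading from the table at x = 1

5


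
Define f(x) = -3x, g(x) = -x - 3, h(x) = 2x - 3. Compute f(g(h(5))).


h(5) = 7
g(7) = -10
f(-10) = 30

30


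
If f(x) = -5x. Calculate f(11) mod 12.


f(11) = -55
-55 mod 12 = 5

5


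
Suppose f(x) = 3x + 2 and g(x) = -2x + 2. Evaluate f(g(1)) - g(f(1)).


f(g(1)) = 2
g(f(1)) = -8
Difference = 10

10


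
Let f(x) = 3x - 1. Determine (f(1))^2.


f(1) = 2
(2)^2 = 4

4


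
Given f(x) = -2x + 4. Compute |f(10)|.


f(10) = -16
|-16| = 16

16


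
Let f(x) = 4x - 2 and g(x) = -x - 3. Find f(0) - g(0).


f(0) = -2
g(0) = -3
Difference = 1

1


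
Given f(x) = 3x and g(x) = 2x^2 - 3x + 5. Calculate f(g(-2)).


g(-2) = 19
f(19) = 57

57


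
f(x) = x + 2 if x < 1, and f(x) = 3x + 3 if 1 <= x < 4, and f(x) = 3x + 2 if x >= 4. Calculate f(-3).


-3 satisfies x < 1
f(-3) = -1

-1


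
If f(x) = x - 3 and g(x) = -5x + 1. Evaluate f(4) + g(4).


-18


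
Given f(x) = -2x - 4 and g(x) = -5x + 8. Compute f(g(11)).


g(11) = -47
f(-47) = 90

90


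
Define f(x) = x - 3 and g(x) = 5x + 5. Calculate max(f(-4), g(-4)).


f(-4) = -7
g(-4) = -15
max = -7

-7


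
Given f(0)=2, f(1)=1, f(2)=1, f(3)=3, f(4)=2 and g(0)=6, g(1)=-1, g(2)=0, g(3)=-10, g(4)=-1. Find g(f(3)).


f(3) = 3
g(3) = -10

-10


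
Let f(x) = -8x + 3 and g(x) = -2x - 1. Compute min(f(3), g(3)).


f(3) = -21
g(3) = -7
min = -21

-21


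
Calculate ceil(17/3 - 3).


17/3 = 5.6667
5.6667 - 3 = 2.6667
ceil(2.6667) = 3

3


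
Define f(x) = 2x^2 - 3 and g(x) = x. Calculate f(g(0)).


g(0) = 0
f(0) = 2*(0)^2 - 3 = -3

-3


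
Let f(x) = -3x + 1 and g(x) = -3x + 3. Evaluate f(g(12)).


100


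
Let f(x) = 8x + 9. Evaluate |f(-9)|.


f(-9) = -63
|-63| = 63

63


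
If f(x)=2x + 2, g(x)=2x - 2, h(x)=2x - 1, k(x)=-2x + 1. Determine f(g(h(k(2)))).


k(2) = -3
h(-3) = -7
g(-7) = -16
f(-16) = -30

-30


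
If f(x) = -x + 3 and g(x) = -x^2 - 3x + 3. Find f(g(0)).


g(0) = 3
f(3) = 0

0


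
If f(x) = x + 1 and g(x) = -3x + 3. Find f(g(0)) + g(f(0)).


f(g(0)) = 4
g(f(0)) = 0
Sum = 4

4


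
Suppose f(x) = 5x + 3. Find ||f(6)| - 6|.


f(6) = 33
|33| = 33
|33 - 6| = 27

27


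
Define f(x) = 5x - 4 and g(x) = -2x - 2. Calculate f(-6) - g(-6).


f(-6) = -34
g(-6) = 10
Difference = -44

-44


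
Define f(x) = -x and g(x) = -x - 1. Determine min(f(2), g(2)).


f(2) = -2
g(2) = -3
min = -3

-3


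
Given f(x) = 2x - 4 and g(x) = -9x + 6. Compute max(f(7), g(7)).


f(7) = 10
g(7) = -57
max = 10

10


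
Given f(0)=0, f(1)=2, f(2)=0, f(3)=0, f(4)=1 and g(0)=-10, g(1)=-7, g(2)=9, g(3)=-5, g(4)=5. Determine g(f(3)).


-10


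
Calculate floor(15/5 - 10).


15/5 = 3
3 - 10 = -7
floor(-7) = -7

-7


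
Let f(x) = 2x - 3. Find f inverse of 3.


Solve 2x - 3 = 3
x = (3 + 3) / 2 = 3

3


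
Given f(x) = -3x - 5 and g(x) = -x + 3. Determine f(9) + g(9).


f(9) = -32
g(9) = -6
Sum = -38

-38


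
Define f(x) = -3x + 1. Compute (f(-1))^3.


f(-1) = 4
(4)^3 = 64

64


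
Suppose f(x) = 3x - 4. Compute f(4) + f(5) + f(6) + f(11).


f(4) = 8
f(5) = 11
f(6) = 14
f(11) = 29
Sum = 62

62


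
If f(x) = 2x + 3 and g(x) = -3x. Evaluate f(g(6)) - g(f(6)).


f(g(6)) = -33
g(f(6)) = -45
Difference = 12

12


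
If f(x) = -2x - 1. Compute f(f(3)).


13


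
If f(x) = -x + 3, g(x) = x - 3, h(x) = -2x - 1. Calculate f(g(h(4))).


15


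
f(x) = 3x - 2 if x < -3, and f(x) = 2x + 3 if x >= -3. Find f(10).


10 satisfies x >= -3
f(10) = 23

23


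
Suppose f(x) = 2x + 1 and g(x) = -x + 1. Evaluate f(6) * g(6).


f(6) = 13
g(6) = -5
Product = -65

-65


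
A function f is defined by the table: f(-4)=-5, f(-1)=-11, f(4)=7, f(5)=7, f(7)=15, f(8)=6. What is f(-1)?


-11


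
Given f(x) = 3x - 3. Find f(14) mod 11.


6


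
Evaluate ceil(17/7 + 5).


17/7 = 2.4286
2.4286 + 5 = 7.4286
ceil(7.4286) = 8

8


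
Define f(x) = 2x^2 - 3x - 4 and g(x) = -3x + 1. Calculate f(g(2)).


g(2) = -5
f(-5) = 2*(-5)^2 - 3*(-5) - 4 = 61

61


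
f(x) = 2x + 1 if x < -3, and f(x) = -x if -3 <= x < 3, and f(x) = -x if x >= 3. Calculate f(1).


1 satisfies -3 <= x < 3
f(1) = -1

-1


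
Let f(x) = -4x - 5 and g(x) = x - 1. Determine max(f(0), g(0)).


-1


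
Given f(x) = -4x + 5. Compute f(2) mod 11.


f(2) = -3
-3 mod 11 = 8

8


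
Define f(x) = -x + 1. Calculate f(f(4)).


f(4) = -3
f(-3) = 4

4


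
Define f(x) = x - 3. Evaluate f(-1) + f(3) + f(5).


f(-1) = -4
f(3) = 0
f(5) = 2
Sum = -2

-2


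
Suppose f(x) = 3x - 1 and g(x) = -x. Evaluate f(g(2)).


g(2) = -2
f(-2) = -7

-7


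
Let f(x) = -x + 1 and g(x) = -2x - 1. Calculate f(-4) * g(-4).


35


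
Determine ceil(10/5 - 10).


10/5 = 2
2 - 10 = -8
ceil(-8) = -8

-8


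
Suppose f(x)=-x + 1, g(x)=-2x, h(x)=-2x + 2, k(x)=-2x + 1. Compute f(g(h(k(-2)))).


k(-2) = 5
h(5) = -8
g(-8) = 16
f(16) = -15

-15


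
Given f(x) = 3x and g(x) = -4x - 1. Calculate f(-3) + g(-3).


f(-3) = -9
g(-3) = 11
Sum = 2

2


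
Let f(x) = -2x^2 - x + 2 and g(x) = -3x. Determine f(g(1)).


g(1) = -3
f(-3) = (-2)*(-3)^2 - 1*(-3) + 2 = -13

-13


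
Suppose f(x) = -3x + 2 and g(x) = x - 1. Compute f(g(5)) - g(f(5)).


f(g(5)) = -10
g(f(5)) = -14
Difference = 4

4


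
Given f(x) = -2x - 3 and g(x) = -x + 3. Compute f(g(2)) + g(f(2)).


f(g(2)) = -5
g(f(2)) = 10
Sum = 5

5


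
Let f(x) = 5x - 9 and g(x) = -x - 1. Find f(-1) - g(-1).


f(-1) = -14
g(-1) = 0
Difference = -14

-14


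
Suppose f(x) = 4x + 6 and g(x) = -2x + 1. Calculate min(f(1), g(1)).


f(1) = 10
g(1) = -1
min = -1

-1


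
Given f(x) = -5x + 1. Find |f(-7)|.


f(-7) = 36
|36| = 36

36


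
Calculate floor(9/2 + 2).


9/2 = 4.5
4.5 + 2 = 6.5
floor(6.5) = 6

6


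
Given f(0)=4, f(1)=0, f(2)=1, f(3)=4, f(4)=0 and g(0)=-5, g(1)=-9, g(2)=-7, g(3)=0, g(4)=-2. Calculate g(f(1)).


f(1) = 0
g(0) = -5

-5


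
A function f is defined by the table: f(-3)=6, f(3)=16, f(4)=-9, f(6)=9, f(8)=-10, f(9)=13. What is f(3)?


Reading from the table at x = 3

16


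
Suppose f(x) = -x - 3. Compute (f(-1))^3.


f(-1) = -2
(-2)^3 = -8

-8


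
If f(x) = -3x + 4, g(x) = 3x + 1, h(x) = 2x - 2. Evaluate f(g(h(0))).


h(0) = -2
g(-2) = -5
f(-5) = 19

19


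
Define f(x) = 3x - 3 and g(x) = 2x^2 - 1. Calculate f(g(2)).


g(2) = 7
f(7) = 18

18


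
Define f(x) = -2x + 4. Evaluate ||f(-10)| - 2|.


f(-10) = 24
|24| = 24
|24 - 2| = 22

22


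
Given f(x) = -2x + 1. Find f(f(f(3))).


f(3) = -5
f(-5) = 11
f(11) = -21

-21


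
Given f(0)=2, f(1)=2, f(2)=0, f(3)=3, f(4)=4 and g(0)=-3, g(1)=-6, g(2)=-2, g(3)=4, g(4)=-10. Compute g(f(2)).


f(2) = 0
g(0) = -3

-3


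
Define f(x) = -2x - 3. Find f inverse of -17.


Solve -2x - 3 = -17
x = (-17 + 3) / (-2) = 7

7


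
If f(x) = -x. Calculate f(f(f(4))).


f(4) = -4
f(-4) = 4
f(4) = -4

-4


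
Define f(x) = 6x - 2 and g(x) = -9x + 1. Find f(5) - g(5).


f(5) = 28
g(5) = -44
Difference = 72

72


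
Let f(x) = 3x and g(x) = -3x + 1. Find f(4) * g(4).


-132


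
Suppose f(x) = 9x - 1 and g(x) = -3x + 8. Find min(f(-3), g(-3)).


f(-3) = -28
g(-3) = 17
min = -28

-28


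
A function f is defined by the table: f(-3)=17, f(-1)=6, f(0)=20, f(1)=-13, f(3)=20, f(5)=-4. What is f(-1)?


Reading from the table at x = -1

6


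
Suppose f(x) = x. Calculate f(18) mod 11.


f(18) = 18
18 mod 11 = 7

7


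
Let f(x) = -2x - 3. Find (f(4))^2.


f(4) = -11
(-11)^2 = 121

121


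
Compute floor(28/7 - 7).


28/7 = 4
4 - 7 = -3
floor(-3) = -3

-3


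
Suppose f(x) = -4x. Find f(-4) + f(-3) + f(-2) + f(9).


f(-4) = 16
f(-3) = 12
f(-2) = 8
f(9) = -36
Sum = 0

0


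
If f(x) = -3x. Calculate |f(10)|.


30


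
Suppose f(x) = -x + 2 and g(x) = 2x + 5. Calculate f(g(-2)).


g(-2) = 1
f(1) = 1

1


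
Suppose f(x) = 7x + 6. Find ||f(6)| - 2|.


46


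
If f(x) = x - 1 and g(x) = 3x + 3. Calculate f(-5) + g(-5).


-18


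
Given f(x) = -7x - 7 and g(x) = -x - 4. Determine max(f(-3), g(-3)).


f(-3) = 14
g(-3) = -1
max = 14

14


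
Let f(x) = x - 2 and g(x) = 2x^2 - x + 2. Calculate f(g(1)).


1


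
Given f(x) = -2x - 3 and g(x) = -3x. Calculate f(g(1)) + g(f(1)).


18


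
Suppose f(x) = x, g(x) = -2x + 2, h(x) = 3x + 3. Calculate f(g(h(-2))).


h(-2) = -3
g(-3) = 8
f(8) = 8

8


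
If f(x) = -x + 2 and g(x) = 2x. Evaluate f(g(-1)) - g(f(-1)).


-2


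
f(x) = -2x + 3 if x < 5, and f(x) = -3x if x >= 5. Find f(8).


-24


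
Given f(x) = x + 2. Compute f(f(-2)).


2


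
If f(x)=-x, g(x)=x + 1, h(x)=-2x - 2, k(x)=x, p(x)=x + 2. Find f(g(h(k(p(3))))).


p(3) = 5
k(5) = 5
h(5) = -12
g(-12) = -11
f(-11) = 11

11


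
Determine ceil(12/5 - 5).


12/5 = 2.4
2.4 - 5 = -2.6
ceil(-2.6) = -2

-2


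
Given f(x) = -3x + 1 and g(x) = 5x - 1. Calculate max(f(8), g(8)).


f(8) = -23
g(8) = 39
max = 39

39


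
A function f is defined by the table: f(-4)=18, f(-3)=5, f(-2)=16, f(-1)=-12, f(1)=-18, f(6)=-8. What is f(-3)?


Reading from the table at x = -3

5


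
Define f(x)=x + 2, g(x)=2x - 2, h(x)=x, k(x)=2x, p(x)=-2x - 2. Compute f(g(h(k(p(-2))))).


p(-2) = 2
k(2) = 4
h(4) = 4
g(4) = 6
f(6) = 8

8


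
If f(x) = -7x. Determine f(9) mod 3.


0


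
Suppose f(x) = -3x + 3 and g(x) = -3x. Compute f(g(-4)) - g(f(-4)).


f(g(-4)) = -33
g(f(-4)) = -45
Difference = 12

12


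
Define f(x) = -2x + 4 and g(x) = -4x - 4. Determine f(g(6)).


g(6) = -28
f(-28) = 60

60


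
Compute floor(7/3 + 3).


7/3 = 2.3333
2.3333 + 3 = 5.3333
floor(5.3333) = 5

5


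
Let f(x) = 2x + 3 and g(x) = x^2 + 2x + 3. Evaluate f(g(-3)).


g(-3) = 6
f(6) = 15

15


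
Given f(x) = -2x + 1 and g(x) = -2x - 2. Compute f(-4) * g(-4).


f(-4) = 9
g(-4) = 6
Product = 54

54


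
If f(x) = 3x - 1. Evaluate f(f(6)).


50


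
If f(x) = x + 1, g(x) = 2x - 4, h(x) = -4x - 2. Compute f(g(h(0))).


h(0) = -2
g(-2) = -8
f(-8) = -7

-7


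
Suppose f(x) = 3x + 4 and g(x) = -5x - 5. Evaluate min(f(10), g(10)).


-55


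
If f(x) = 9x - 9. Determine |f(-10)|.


f(-10) = -99
|-99| = 99

99


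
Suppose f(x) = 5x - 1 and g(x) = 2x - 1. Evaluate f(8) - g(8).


f(8) = 39
g(8) = 15
Difference = 24

24


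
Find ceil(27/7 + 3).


27/7 = 3.8571
3.8571 + 3 = 6.8571
ceil(6.8571) = 7

7


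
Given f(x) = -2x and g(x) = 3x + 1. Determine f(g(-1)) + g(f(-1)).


f(g(-1)) = 4
g(f(-1)) = 7
Sum = 11

11


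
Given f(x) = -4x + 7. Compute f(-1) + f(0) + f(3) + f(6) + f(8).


f(-1) = 11
f(0) = 7
f(3) = -5
f(6) = -17
f(8) = -25
Sum = -29

-29


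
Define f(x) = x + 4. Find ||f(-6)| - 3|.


f(-6) = -2
|-2| = 2
|2 - 3| = 1

1


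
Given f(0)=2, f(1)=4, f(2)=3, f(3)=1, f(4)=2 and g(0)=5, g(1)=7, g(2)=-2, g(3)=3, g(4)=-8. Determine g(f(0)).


f(0) = 2
g(2) = -2

-2


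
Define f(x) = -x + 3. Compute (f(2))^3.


f(2) = 1
(1)^3 = 1

1


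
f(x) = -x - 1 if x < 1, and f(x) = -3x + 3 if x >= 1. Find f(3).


3 satisfies x >= 1
f(3) = -6

-6


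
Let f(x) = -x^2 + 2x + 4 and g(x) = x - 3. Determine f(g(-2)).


g(-2) = -5
f(-5) = (-1)*(-5)^2 + 2*(-5) + 4 = -31

-31


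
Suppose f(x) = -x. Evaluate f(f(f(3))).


f(3) = -3
f(-3) = 3
f(3) = -3

-3


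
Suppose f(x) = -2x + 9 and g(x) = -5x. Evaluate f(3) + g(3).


f(3) = 3
g(3) = -15
Sum = -12

-12


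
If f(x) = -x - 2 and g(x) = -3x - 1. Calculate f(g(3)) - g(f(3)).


f(g(3)) = 8
g(f(3)) = 14
Difference = -6

-6


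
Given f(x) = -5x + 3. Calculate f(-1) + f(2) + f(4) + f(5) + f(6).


f(-1) = 8
f(2) = -7
f(4) = -17
f(5) = -22
f(6) = -27
Sum = -65

-65


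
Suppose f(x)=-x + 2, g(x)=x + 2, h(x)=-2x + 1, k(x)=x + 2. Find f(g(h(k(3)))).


k(3) = 5
h(5) = -9
g(-9) = -7
f(-7) = 9

9


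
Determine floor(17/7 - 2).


17/7 = 2.4286
2.4286 - 2 = 0.4286
floor(0.4286) = 0

0


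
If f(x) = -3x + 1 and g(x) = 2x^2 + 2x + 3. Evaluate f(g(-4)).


g(-4) = 27
f(27) = -80

-80


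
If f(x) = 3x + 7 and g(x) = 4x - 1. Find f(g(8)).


g(8) = 31
f(31) = 100

100


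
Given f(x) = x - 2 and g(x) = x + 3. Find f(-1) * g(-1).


f(-1) = -3
g(-1) = 2
Product = -6

-6


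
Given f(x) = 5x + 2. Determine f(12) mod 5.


f(12) = 62
62 mod 5 = 2

2


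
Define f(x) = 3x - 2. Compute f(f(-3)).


f(-3) = -11
f(-11) = -35

-35


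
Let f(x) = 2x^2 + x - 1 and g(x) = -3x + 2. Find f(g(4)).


g(4) = -10
f(-10) = 2*(-10)^2 + 1*(-10) - 1 = 189

189


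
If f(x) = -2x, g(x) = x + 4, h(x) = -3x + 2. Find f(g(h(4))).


h(4) = -10
g(-10) = -6
f(-6) = 12

12


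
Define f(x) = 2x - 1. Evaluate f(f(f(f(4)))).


49


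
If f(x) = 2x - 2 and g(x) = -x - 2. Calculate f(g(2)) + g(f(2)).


f(g(2)) = -10
g(f(2)) = -4
Sum = -14

-14


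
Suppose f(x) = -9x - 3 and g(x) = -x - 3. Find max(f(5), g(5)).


f(5) = -48
g(5) = -8
max = -8

-8


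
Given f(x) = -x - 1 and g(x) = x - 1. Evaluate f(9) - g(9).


f(9) = -10
g(9) = 8
Difference = -18

-18


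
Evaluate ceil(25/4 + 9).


25/4 = 6.25
6.25 + 9 = 15.25
ceil(15.25) = 16

16


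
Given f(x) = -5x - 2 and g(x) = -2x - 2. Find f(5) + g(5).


-39


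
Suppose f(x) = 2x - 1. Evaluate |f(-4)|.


9


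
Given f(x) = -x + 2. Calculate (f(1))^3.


f(1) = 1
(1)^3 = 1

1


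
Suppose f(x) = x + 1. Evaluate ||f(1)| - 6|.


f(1) = 2
|2| = 2
|2 - 6| = 4

4


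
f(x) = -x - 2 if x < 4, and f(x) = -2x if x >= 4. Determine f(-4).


-4 satisfies x < 4
f(-4) = 2

2


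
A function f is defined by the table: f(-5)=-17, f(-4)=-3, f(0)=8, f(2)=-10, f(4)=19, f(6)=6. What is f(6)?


Reading from the table at x = 6

6


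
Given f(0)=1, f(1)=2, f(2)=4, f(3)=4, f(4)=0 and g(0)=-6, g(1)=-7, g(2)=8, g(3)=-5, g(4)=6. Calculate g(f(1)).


f(1) = 2
g(2) = 8

8


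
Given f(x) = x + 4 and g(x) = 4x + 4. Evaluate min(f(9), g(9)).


f(9) = 13
g(9) = 40
min = 13

13


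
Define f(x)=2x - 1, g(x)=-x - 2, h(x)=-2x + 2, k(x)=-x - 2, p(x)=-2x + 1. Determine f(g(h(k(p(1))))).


p(1) = -1
k(-1) = -1
h(-1) = 4
g(4) = -6
f(-6) = -13

-13


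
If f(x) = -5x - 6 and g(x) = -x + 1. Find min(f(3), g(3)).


-21


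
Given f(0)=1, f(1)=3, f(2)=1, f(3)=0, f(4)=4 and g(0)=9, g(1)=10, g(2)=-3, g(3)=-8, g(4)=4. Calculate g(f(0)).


f(0) = 1
g(1) = 10

10


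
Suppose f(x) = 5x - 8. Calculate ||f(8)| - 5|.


f(8) = 32
|32| = 32
|32 - 5| = 27

27


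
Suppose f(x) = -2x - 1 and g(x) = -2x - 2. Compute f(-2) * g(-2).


f(-2) = 3
g(-2) = 2
Product = 6

6


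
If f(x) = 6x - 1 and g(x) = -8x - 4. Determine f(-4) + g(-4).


f(-4) = -25
g(-4) = 28
Sum = 3

3


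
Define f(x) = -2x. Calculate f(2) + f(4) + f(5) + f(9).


f(2) = -4
f(4) = -8
f(5) = -10
f(9) = -18
Sum = -40

-40


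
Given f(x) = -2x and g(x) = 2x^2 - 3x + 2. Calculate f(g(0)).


-4
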